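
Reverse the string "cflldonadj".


Input: cflldonadj
Reading characters right to left:
  Position 9: 'j'
  Position 8: 'd'
  Position 7: 'a'
  Position 6: 'n'
  Position 5: 'o'
  Position 4: 'd'
  Position 3: 'l'
  Position 2: 'l'
  Position 1: 'f'
  Position 0: 'c'
Reversed: jdanodllfc

jdanodllfc


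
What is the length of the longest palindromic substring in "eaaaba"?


Input: "eaaaba"
Checking substrings for palindromes:
  [1:4] "aaa" (len 3) => palindrome
  [3:6] "aba" (len 3) => palindrome
  [1:3] "aa" (len 2) => palindrome
  [2:4] "aa" (len 2) => palindrome
Longest palindromic substring: "aaa" with length 3

3


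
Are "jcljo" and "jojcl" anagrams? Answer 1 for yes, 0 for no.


Strings: "jcljo", "jojcl"
Sorted first:  cjjlo
Sorted second: cjjlo
Sorted forms match => anagrams

1


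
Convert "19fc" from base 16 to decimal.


Input: "19fc" in base 16
Positional expansion:
  Digit '1' (value 1) x 16^3 = 4096
  Digit '9' (value 9) x 16^2 = 2304
  Digit 'f' (value 15) x 16^1 = 240
  Digit 'c' (value 12) x 16^0 = 12
Sum = 6652

6652


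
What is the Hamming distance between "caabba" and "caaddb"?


Comparing "caabba" and "caaddb" position by position:
  Position 0: 'c' vs 'c' => same
  Position 1: 'a' vs 'a' => same
  Position 2: 'a' vs 'a' => same
  Position 3: 'b' vs 'd' => differ
  Position 4: 'b' vs 'd' => differ
  Position 5: 'a' vs 'b' => differ
Total differences (Hamming distance): 3

3


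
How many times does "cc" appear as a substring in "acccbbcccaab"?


Searching for "cc" in "acccbbcccaab"
Scanning each position:
  Position 0: "ac" => no
  Position 1: "cc" => MATCH
  Position 2: "cc" => MATCH
  Position 3: "cb" => no
  Position 4: "bb" => no
  Position 5: "bc" => no
  Position 6: "cc" => MATCH
  Position 7: "cc" => MATCH
  Position 8: "ca" => no
  Position 9: "aa" => no
  Position 10: "ab" => no
Total occurrences: 4

4


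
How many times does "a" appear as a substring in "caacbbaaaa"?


Searching for "a" in "caacbbaaaa"
Scanning each position:
  Position 0: "c" => no
  Position 1: "a" => MATCH
  Position 2: "a" => MATCH
  Position 3: "c" => no
  Position 4: "b" => no
  Position 5: "b" => no
  Position 6: "a" => MATCH
  Position 7: "a" => MATCH
  Position 8: "a" => MATCH
  Position 9: "a" => MATCH
Total occurrences: 6

6


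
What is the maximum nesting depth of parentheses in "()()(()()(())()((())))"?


Input: "()()(()()(())()((())))"
Tracking depth:
  Position 0 '(': depth becomes 1
  Position 1 ')': depth becomes 0
  Position 2 '(': depth becomes 1
  Position 3 ')': depth becomes 0
  Position 4 '(': depth becomes 1
  Position 5 '(': depth becomes 2
  Position 6 ')': depth becomes 1
  Position 7 '(': depth becomes 2
  Position 8 ')': depth becomes 1
  Position 9 '(': depth becomes 2
  Position 10 '(': depth becomes 3
  Position 11 ')': depth becomes 2
  Position 12 ')': depth becomes 1
  Position 13 '(': depth becomes 2
  Position 14 ')': depth becomes 1
  Position 15 '(': depth becomes 2
  Position 16 '(': depth becomes 3
  Position 17 '(': depth becomes 4
  Position 18 ')': depth becomes 3
  Position 19 ')': depth becomes 2
  Position 20 ')': depth becomes 1
  Position 21 ')': depth becomes 0
Maximum depth reached: 4

4


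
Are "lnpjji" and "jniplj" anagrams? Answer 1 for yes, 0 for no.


Strings: "lnpjji", "jniplj"
Sorted first:  ijjlnp
Sorted second: ijjlnp
Sorted forms match => anagrams

1


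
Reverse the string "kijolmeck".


Input: kijolmeck
Reading characters right to left:
  Position 8: 'k'
  Position 7: 'c'
  Position 6: 'e'
  Position 5: 'm'
  Position 4: 'l'
  Position 3: 'o'
  Position 2: 'j'
  Position 1: 'i'
  Position 0: 'k'
Reversed: kcemlojik

kcemlojik


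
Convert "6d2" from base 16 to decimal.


Input: "6d2" in base 16
Positional expansion:
  Digit '6' (value 6) x 16^2 = 1536
  Digit 'd' (value 13) x 16^1 = 208
  Digit '2' (value 2) x 16^0 = 2
Sum = 1746

1746


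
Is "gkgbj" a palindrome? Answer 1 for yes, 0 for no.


Input: gkgbj
Reversed: jbgkg
  Compare pos 0 ('g') with pos 4 ('j'): MISMATCH
  Compare pos 1 ('k') with pos 3 ('b'): MISMATCH
Result: not a palindrome

0


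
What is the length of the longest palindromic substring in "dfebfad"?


Input: "dfebfad"
Checking substrings for palindromes:
  No multi-char palindromic substrings found
Longest palindromic substring: "d" with length 1

1


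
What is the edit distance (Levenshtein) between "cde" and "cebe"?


Computing edit distance: "cde" -> "cebe"
DP table:
           c    e    b    e
      0    1    2    3    4
  c   1    0    1    2    3
  d   2    1    1    2    3
  e   3    2    1    2    2
Edit distance = dp[3][4] = 2

2


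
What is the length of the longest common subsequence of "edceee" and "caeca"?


LCS of "edceee" and "caeca"
DP table:
           c    a    e    c    a
      0    0    0    0    0    0
  e   0    0    0    1    1    1
  d   0    0    0    1    1    1
  c   0    1    1    1    2    2
  e   0    1    1    2    2    2
  e   0    1    1    2    2    2
  e   0    1    1    2    2    2
LCS length = dp[6][5] = 2

2


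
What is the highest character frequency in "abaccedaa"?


Input: abaccedaa
Character counts:
  'a': 4
  'b': 1
  'c': 2
  'd': 1
  'e': 1
Maximum frequency: 4

4


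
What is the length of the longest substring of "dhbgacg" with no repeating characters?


Input: "dhbgacg"
Sliding window (track last position of each char):
  Position 0 ('d'): window [0,0] length 1 -- new best
  Position 1 ('h'): window [0,1] length 2 -- new best
  Position 2 ('b'): window [0,2] length 3 -- new best
  Position 3 ('g'): window [0,3] length 4 -- new best
  Position 4 ('a'): window [0,4] length 5 -- new best
  Position 5 ('c'): window [0,5] length 6 -- new best
  Position 6 ('g'): repeat (last at 3), move window start to 4
  Position 6 ('g'): window [4,6] length 3
Longest substring with no repeats: "dhbgac" with length 6

6


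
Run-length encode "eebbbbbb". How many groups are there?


Input: eebbbbbb
Scanning for consecutive runs:
  Group 1: 'e' x 2 (positions 0-1)
  Group 2: 'b' x 6 (positions 2-7)
Total groups: 2

2


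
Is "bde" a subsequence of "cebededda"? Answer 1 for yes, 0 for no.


Check if "bde" is a subsequence of "cebededda"
Greedy scan:
  Position 0 ('c'): no match needed
  Position 1 ('e'): no match needed
  Position 2 ('b'): matches sub[0] = 'b'
  Position 3 ('e'): no match needed
  Position 4 ('d'): matches sub[1] = 'd'
  Position 5 ('e'): matches sub[2] = 'e'
  Position 6 ('d'): no match needed
  Position 7 ('d'): no match needed
  Position 8 ('a'): no match needed
All 3 characters matched => is a subsequence

1


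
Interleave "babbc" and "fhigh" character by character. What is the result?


Interleaving "babbc" and "fhigh":
  Position 0: 'b' from first, 'f' from second => "bf"
  Position 1: 'a' from first, 'h' from second => "ah"
  Position 2: 'b' from first, 'i' from second => "bi"
  Position 3: 'b' from first, 'g' from second => "bg"
  Position 4: 'c' from first, 'h' from second => "ch"
Result: bfahbibgch

bfahbibgch


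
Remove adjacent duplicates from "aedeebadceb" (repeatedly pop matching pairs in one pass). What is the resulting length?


Input: aedeebadceb
Stack-based adjacent duplicate removal:
  Read 'a': push. Stack: a
  Read 'e': push. Stack: ae
  Read 'd': push. Stack: aed
  Read 'e': push. Stack: aede
  Read 'e': matches stack top 'e' => pop. Stack: aed
  Read 'b': push. Stack: aedb
  Read 'a': push. Stack: aedba
  Read 'd': push. Stack: aedbad
  Read 'c': push. Stack: aedbadc
  Read 'e': push. Stack: aedbadce
  Read 'b': push. Stack: aedbadceb
Final stack: "aedbadceb" (length 9)

9


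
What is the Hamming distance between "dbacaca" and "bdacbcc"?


Comparing "dbacaca" and "bdacbcc" position by position:
  Position 0: 'd' vs 'b' => differ
  Position 1: 'b' vs 'd' => differ
  Position 2: 'a' vs 'a' => same
  Position 3: 'c' vs 'c' => same
  Position 4: 'a' vs 'b' => differ
  Position 5: 'c' vs 'c' => same
  Position 6: 'a' vs 'c' => differ
Total differences (Hamming distance): 4

4


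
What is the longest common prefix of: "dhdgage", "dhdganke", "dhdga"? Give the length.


Words: dhdgage, dhdganke, dhdga
  Position 0: all 'd' => match
  Position 1: all 'h' => match
  Position 2: all 'd' => match
  Position 3: all 'g' => match
  Position 4: all 'a' => match
LCP = "dhdga" (length 5)

5


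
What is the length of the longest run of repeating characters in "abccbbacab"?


Input: "abccbbacab"
Scanning for longest run:
  Position 1 ('b'): new char, reset run to 1
  Position 2 ('c'): new char, reset run to 1
  Position 3 ('c'): continues run of 'c', length=2
  Position 4 ('b'): new char, reset run to 1
  Position 5 ('b'): continues run of 'b', length=2
  Position 6 ('a'): new char, reset run to 1
  Position 7 ('c'): new char, reset run to 1
  Position 8 ('a'): new char, reset run to 1
  Position 9 ('b'): new char, reset run to 1
Longest run: 'c' with length 2

2


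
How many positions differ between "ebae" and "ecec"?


Comparing "ebae" and "ecec" position by position:
  Position 0: 'e' vs 'e' => same
  Position 1: 'b' vs 'c' => DIFFER
  Position 2: 'a' vs 'e' => DIFFER
  Position 3: 'e' vs 'c' => DIFFER
Positions that differ: 3

3


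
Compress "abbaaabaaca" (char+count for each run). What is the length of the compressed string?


Input: abbaaabaaca
Runs:
  'a' x 1 => "a1"
  'b' x 2 => "b2"
  'a' x 3 => "a3"
  'b' x 1 => "b1"
  'a' x 2 => "a2"
  'c' x 1 => "c1"
  'a' x 1 => "a1"
Compressed: "a1b2a3b1a2c1a1"
Compressed length: 14

14


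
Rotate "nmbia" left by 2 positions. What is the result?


Input: "nmbia", rotate left by 2
First 2 characters: "nm"
Remaining characters: "bia"
Concatenate remaining + first: "bia" + "nm" = "bianm"

bianm


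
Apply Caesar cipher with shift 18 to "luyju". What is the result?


Caesar cipher: shift "luyju" by 18
  'l' (pos 11) + 18 = pos 3 = 'd'
  'u' (pos 20) + 18 = pos 12 = 'm'
  'y' (pos 24) + 18 = pos 16 = 'q'
  'j' (pos 9) + 18 = pos 1 = 'b'
  'u' (pos 20) + 18 = pos 12 = 'm'
Result: dmqbm

dmqbm


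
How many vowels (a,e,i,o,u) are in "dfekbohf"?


Input: dfekbohf
Checking each character:
  'd' at position 0: consonant
  'f' at position 1: consonant
  'e' at position 2: vowel (running total: 1)
  'k' at position 3: consonant
  'b' at position 4: consonant
  'o' at position 5: vowel (running total: 2)
  'h' at position 6: consonant
  'f' at position 7: consonant
Total vowels: 2

2


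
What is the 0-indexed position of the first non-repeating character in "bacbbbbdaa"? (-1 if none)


Input: bacbbbbdaa
Character frequencies:
  'a': 3
  'b': 5
  'c': 1
  'd': 1
Scanning left to right for freq == 1:
  Position 0 ('b'): freq=5, skip
  Position 1 ('a'): freq=3, skip
  Position 2 ('c'): unique! => answer = 2

2


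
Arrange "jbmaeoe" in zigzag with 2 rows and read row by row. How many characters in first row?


Zigzag "jbmaeoe" into 2 rows:
Placing characters:
  'j' => row 0
  'b' => row 1
  'm' => row 0
  'a' => row 1
  'e' => row 0
  'o' => row 1
  'e' => row 0
Rows:
  Row 0: "jmee"
  Row 1: "bao"
First row length: 4

4


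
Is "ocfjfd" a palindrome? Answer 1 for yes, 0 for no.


Input: ocfjfd
Reversed: dfjfco
  Compare pos 0 ('o') with pos 5 ('d'): MISMATCH
  Compare pos 1 ('c') with pos 4 ('f'): MISMATCH
  Compare pos 2 ('f') with pos 3 ('j'): MISMATCH
Result: not a palindrome

0


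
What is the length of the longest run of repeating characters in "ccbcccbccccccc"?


Input: "ccbcccbccccccc"
Scanning for longest run:
  Position 1 ('c'): continues run of 'c', length=2
  Position 2 ('b'): new char, reset run to 1
  Position 3 ('c'): new char, reset run to 1
  Position 4 ('c'): continues run of 'c', length=2
  Position 5 ('c'): continues run of 'c', length=3
  Position 6 ('b'): new char, reset run to 1
  Position 7 ('c'): new char, reset run to 1
  Position 8 ('c'): continues run of 'c', length=2
  Position 9 ('c'): continues run of 'c', length=3
  Position 10 ('c'): continues run of 'c', length=4
  Position 11 ('c'): continues run of 'c', length=5
  Position 12 ('c'): continues run of 'c', length=6
  Position 13 ('c'): continues run of 'c', length=7
Longest run: 'c' with length 7

7


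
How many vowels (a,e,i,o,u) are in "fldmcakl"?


Input: fldmcakl
Checking each character:
  'f' at position 0: consonant
  'l' at position 1: consonant
  'd' at position 2: consonant
  'm' at position 3: consonant
  'c' at position 4: consonant
  'a' at position 5: vowel (running total: 1)
  'k' at position 6: consonant
  'l' at position 7: consonant
Total vowels: 1

1


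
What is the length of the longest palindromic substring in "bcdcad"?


Input: "bcdcad"
Checking substrings for palindromes:
  [1:4] "cdc" (len 3) => palindrome
Longest palindromic substring: "cdc" with length 3

3


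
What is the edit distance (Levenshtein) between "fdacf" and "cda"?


Computing edit distance: "fdacf" -> "cda"
DP table:
           c    d    a
      0    1    2    3
  f   1    1    2    3
  d   2    2    1    2
  a   3    3    2    1
  c   4    3    3    2
  f   5    4    4    3
Edit distance = dp[5][3] = 3

3


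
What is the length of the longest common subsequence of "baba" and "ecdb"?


LCS of "baba" and "ecdb"
DP table:
           e    c    d    b
      0    0    0    0    0
  b   0    0    0    0    1
  a   0    0    0    0    1
  b   0    0    0    0    1
  a   0    0    0    0    1
LCS length = dp[4][4] = 1

1


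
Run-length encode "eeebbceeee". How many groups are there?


Input: eeebbceeee
Scanning for consecutive runs:
  Group 1: 'e' x 3 (positions 0-2)
  Group 2: 'b' x 2 (positions 3-4)
  Group 3: 'c' x 1 (positions 5-5)
  Group 4: 'e' x 4 (positions 6-9)
Total groups: 4

4


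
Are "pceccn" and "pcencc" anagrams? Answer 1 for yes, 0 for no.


Strings: "pceccn", "pcencc"
Sorted first:  cccenp
Sorted second: cccenp
Sorted forms match => anagrams

1


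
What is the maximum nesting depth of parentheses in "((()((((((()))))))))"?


Input: "((()((((((()))))))))"
Tracking depth:
  Position 0 '(': depth becomes 1
  Position 1 '(': depth becomes 2
  Position 2 '(': depth becomes 3
  Position 3 ')': depth becomes 2
  Position 4 '(': depth becomes 3
  Position 5 '(': depth becomes 4
  Position 6 '(': depth becomes 5
  Position 7 '(': depth becomes 6
  Position 8 '(': depth becomes 7
  Position 9 '(': depth becomes 8
  Position 10 '(': depth becomes 9
  Position 11 ')': depth becomes 8
  Position 12 ')': depth becomes 7
  Position 13 ')': depth becomes 6
  Position 14 ')': depth becomes 5
  Position 15 ')': depth becomes 4
  Position 16 ')': depth becomes 3
  Position 17 ')': depth becomes 2
  Position 18 ')': depth becomes 1
  Position 19 ')': depth becomes 0
Maximum depth reached: 9

9


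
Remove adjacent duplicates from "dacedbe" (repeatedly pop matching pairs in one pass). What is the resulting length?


Input: dacedbe
Stack-based adjacent duplicate removal:
  Read 'd': push. Stack: d
  Read 'a': push. Stack: da
  Read 'c': push. Stack: dac
  Read 'e': push. Stack: dace
  Read 'd': push. Stack: daced
  Read 'b': push. Stack: dacedb
  Read 'e': push. Stack: dacedbe
Final stack: "dacedbe" (length 7)

7


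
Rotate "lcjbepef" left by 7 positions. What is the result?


Input: "lcjbepef", rotate left by 7
First 7 characters: "lcjbepe"
Remaining characters: "f"
Concatenate remaining + first: "f" + "lcjbepe" = "flcjbepe"

flcjbepe


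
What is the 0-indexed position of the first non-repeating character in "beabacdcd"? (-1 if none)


Input: beabacdcd
Character frequencies:
  'a': 2
  'b': 2
  'c': 2
  'd': 2
  'e': 1
Scanning left to right for freq == 1:
  Position 0 ('b'): freq=2, skip
  Position 1 ('e'): unique! => answer = 1

1


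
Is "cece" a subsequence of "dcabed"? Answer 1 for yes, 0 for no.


Check if "cece" is a subsequence of "dcabed"
Greedy scan:
  Position 0 ('d'): no match needed
  Position 1 ('c'): matches sub[0] = 'c'
  Position 2 ('a'): no match needed
  Position 3 ('b'): no match needed
  Position 4 ('e'): matches sub[1] = 'e'
  Position 5 ('d'): no match needed
Only matched 2/4 characters => not a subsequence

0


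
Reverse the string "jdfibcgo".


Input: jdfibcgo
Reading characters right to left:
  Position 7: 'o'
  Position 6: 'g'
  Position 5: 'c'
  Position 4: 'b'
  Position 3: 'i'
  Position 2: 'f'
  Position 1: 'd'
  Position 0: 'j'
Reversed: ogcbifdj

ogcbifdj


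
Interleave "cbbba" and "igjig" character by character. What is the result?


Interleaving "cbbba" and "igjig":
  Position 0: 'c' from first, 'i' from second => "ci"
  Position 1: 'b' from first, 'g' from second => "bg"
  Position 2: 'b' from first, 'j' from second => "bj"
  Position 3: 'b' from first, 'i' from second => "bi"
  Position 4: 'a' from first, 'g' from second => "ag"
Result: cibgbjbiag

cibgbjbiag


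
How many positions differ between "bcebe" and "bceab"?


Comparing "bcebe" and "bceab" position by position:
  Position 0: 'b' vs 'b' => same
  Position 1: 'c' vs 'c' => same
  Position 2: 'e' vs 'e' => same
  Position 3: 'b' vs 'a' => DIFFER
  Position 4: 'e' vs 'b' => DIFFER
Positions that differ: 2

2


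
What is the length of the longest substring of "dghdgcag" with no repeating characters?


Input: "dghdgcag"
Sliding window (track last position of each char):
  Position 0 ('d'): window [0,0] length 1 -- new best
  Position 1 ('g'): window [0,1] length 2 -- new best
  Position 2 ('h'): window [0,2] length 3 -- new best
  Position 3 ('d'): repeat (last at 0), move window start to 1
  Position 3 ('d'): window [1,3] length 3
  Position 4 ('g'): repeat (last at 1), move window start to 2
  Position 4 ('g'): window [2,4] length 3
  Position 5 ('c'): window [2,5] length 4 -- new best
  Position 6 ('a'): window [2,6] length 5 -- new best
  Position 7 ('g'): repeat (last at 4), move window start to 5
  Position 7 ('g'): window [5,7] length 3
Longest substring with no repeats: "hdgca" with length 5

5


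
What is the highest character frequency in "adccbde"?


Input: adccbde
Character counts:
  'a': 1
  'b': 1
  'c': 2
  'd': 2
  'e': 1
Maximum frequency: 2

2


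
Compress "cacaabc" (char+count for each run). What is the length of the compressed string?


Input: cacaabc
Runs:
  'c' x 1 => "c1"
  'a' x 1 => "a1"
  'c' x 1 => "c1"
  'a' x 2 => "a2"
  'b' x 1 => "b1"
  'c' x 1 => "c1"
Compressed: "c1a1c1a2b1c1"
Compressed length: 12

12


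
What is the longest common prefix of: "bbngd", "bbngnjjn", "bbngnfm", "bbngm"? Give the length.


Words: bbngd, bbngnjjn, bbngnfm, bbngm
  Position 0: all 'b' => match
  Position 1: all 'b' => match
  Position 2: all 'n' => match
  Position 3: all 'g' => match
  Position 4: ('d', 'n', 'n', 'm') => mismatch, stop
LCP = "bbng" (length 4)

4


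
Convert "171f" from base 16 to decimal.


Input: "171f" in base 16
Positional expansion:
  Digit '1' (value 1) x 16^3 = 4096
  Digit '7' (value 7) x 16^2 = 1792
  Digit '1' (value 1) x 16^1 = 16
  Digit 'f' (value 15) x 16^0 = 15
Sum = 5919

5919


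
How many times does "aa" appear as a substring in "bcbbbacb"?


Searching for "aa" in "bcbbbacb"
Scanning each position:
  Position 0: "bc" => no
  Position 1: "cb" => no
  Position 2: "bb" => no
  Position 3: "bb" => no
  Position 4: "ba" => no
  Position 5: "ac" => no
  Position 6: "cb" => no
Total occurrences: 0

0


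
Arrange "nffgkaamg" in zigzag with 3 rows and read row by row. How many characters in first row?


Zigzag "nffgkaamg" into 3 rows:
Placing characters:
  'n' => row 0
  'f' => row 1
  'f' => row 2
  'g' => row 1
  'k' => row 0
  'a' => row 1
  'a' => row 2
  'm' => row 1
  'g' => row 0
Rows:
  Row 0: "nkg"
  Row 1: "fgam"
  Row 2: "fa"
First row length: 3

3


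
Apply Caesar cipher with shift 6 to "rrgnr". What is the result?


Caesar cipher: shift "rrgnr" by 6
  'r' (pos 17) + 6 = pos 23 = 'x'
  'r' (pos 17) + 6 = pos 23 = 'x'
  'g' (pos 6) + 6 = pos 12 = 'm'
  'n' (pos 13) + 6 = pos 19 = 't'
  'r' (pos 17) + 6 = pos 23 = 'x'
Result: xxmtx

xxmtx


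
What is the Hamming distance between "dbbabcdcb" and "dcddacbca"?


Comparing "dbbabcdcb" and "dcddacbca" position by position:
  Position 0: 'd' vs 'd' => same
  Position 1: 'b' vs 'c' => differ
  Position 2: 'b' vs 'd' => differ
  Position 3: 'a' vs 'd' => differ
  Position 4: 'b' vs 'a' => differ
  Position 5: 'c' vs 'c' => same
  Position 6: 'd' vs 'b' => differ
  Position 7: 'c' vs 'c' => same
  Position 8: 'b' vs 'a' => differ
Total differences (Hamming distance): 6

6


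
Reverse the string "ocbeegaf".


Input: ocbeegaf
Reading characters right to left:
  Position 7: 'f'
  Position 6: 'a'
  Position 5: 'g'
  Position 4: 'e'
  Position 3: 'e'
  Position 2: 'b'
  Position 1: 'c'
  Position 0: 'o'
Reversed: fageebco

fageebco


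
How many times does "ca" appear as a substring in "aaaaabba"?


Searching for "ca" in "aaaaabba"
Scanning each position:
  Position 0: "aa" => no
  Position 1: "aa" => no
  Position 2: "aa" => no
  Position 3: "aa" => no
  Position 4: "ab" => no
  Position 5: "bb" => no
  Position 6: "ba" => no
Total occurrences: 0

0


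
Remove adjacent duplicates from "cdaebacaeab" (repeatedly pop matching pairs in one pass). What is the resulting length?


Input: cdaebacaeab
Stack-based adjacent duplicate removal:
  Read 'c': push. Stack: c
  Read 'd': push. Stack: cd
  Read 'a': push. Stack: cda
  Read 'e': push. Stack: cdae
  Read 'b': push. Stack: cdaeb
  Read 'a': push. Stack: cdaeba
  Read 'c': push. Stack: cdaebac
  Read 'a': push. Stack: cdaebaca
  Read 'e': push. Stack: cdaebacae
  Read 'a': push. Stack: cdaebacaea
  Read 'b': push. Stack: cdaebacaeab
Final stack: "cdaebacaeab" (length 11)

11


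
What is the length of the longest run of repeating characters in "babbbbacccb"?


Input: "babbbbacccb"
Scanning for longest run:
  Position 1 ('a'): new char, reset run to 1
  Position 2 ('b'): new char, reset run to 1
  Position 3 ('b'): continues run of 'b', length=2
  Position 4 ('b'): continues run of 'b', length=3
  Position 5 ('b'): continues run of 'b', length=4
  Position 6 ('a'): new char, reset run to 1
  Position 7 ('c'): new char, reset run to 1
  Position 8 ('c'): continues run of 'c', length=2
  Position 9 ('c'): continues run of 'c', length=3
  Position 10 ('b'): new char, reset run to 1
Longest run: 'b' with length 4

4


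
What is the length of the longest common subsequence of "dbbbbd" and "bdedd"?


LCS of "dbbbbd" and "bdedd"
DP table:
           b    d    e    d    d
      0    0    0    0    0    0
  d   0    0    1    1    1    1
  b   0    1    1    1    1    1
  b   0    1    1    1    1    1
  b   0    1    1    1    1    1
  b   0    1    1    1    1    1
  d   0    1    2    2    2    2
LCS length = dp[6][5] = 2

2


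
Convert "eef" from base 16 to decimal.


Input: "eef" in base 16
Positional expansion:
  Digit 'e' (value 14) x 16^2 = 3584
  Digit 'e' (value 14) x 16^1 = 224
  Digit 'f' (value 15) x 16^0 = 15
Sum = 3823

3823


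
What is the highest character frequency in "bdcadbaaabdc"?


Input: bdcadbaaabdc
Character counts:
  'a': 4
  'b': 3
  'c': 2
  'd': 3
Maximum frequency: 4

4


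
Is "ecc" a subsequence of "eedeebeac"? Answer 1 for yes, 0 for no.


Check if "ecc" is a subsequence of "eedeebeac"
Greedy scan:
  Position 0 ('e'): matches sub[0] = 'e'
  Position 1 ('e'): no match needed
  Position 2 ('d'): no match needed
  Position 3 ('e'): no match needed
  Position 4 ('e'): no match needed
  Position 5 ('b'): no match needed
  Position 6 ('e'): no match needed
  Position 7 ('a'): no match needed
  Position 8 ('c'): matches sub[1] = 'c'
Only matched 2/3 characters => not a subsequence

0


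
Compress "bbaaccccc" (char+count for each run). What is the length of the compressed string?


Input: bbaaccccc
Runs:
  'b' x 2 => "b2"
  'a' x 2 => "a2"
  'c' x 5 => "c5"
Compressed: "b2a2c5"
Compressed length: 6

6


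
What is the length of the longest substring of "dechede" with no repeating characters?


Input: "dechede"
Sliding window (track last position of each char):
  Position 0 ('d'): window [0,0] length 1 -- new best
  Position 1 ('e'): window [0,1] length 2 -- new best
  Position 2 ('c'): window [0,2] length 3 -- new best
  Position 3 ('h'): window [0,3] length 4 -- new best
  Position 4 ('e'): repeat (last at 1), move window start to 2
  Position 4 ('e'): window [2,4] length 3
  Position 5 ('d'): window [2,5] length 4
  Position 6 ('e'): repeat (last at 4), move window start to 5
  Position 6 ('e'): window [5,6] length 2
Longest substring with no repeats: "dech" with length 4

4


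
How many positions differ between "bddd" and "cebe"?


Comparing "bddd" and "cebe" position by position:
  Position 0: 'b' vs 'c' => DIFFER
  Position 1: 'd' vs 'e' => DIFFER
  Position 2: 'd' vs 'b' => DIFFER
  Position 3: 'd' vs 'e' => DIFFER
Positions that differ: 4

4


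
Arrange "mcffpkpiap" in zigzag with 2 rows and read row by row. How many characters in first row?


Zigzag "mcffpkpiap" into 2 rows:
Placing characters:
  'm' => row 0
  'c' => row 1
  'f' => row 0
  'f' => row 1
  'p' => row 0
  'k' => row 1
  'p' => row 0
  'i' => row 1
  'a' => row 0
  'p' => row 1
Rows:
  Row 0: "mfppa"
  Row 1: "cfkip"
First row length: 5

5


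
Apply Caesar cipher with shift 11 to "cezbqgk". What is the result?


Caesar cipher: shift "cezbqgk" by 11
  'c' (pos 2) + 11 = pos 13 = 'n'
  'e' (pos 4) + 11 = pos 15 = 'p'
  'z' (pos 25) + 11 = pos 10 = 'k'
  'b' (pos 1) + 11 = pos 12 = 'm'
  'q' (pos 16) + 11 = pos 1 = 'b'
  'g' (pos 6) + 11 = pos 17 = 'r'
  'k' (pos 10) + 11 = pos 21 = 'v'
Result: npkmbrv

npkmbrv


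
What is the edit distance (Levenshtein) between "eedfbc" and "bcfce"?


Computing edit distance: "eedfbc" -> "bcfce"
DP table:
           b    c    f    c    e
      0    1    2    3    4    5
  e   1    1    2    3    4    4
  e   2    2    2    3    4    4
  d   3    3    3    3    4    5
  f   4    4    4    3    4    5
  b   5    4    5    4    4    5
  c   6    5    4    5    4    5
Edit distance = dp[6][5] = 5

5


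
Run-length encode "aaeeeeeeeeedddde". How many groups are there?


Input: aaeeeeeeeeedddde
Scanning for consecutive runs:
  Group 1: 'a' x 2 (positions 0-1)
  Group 2: 'e' x 9 (positions 2-10)
  Group 3: 'd' x 4 (positions 11-14)
  Group 4: 'e' x 1 (positions 15-15)
Total groups: 4

4


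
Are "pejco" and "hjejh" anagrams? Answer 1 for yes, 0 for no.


Strings: "pejco", "hjejh"
Sorted first:  cejop
Sorted second: ehhjj
Differ at position 0: 'c' vs 'e' => not anagrams

0


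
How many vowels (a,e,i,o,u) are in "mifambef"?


Input: mifambef
Checking each character:
  'm' at position 0: consonant
  'i' at position 1: vowel (running total: 1)
  'f' at position 2: consonant
  'a' at position 3: vowel (running total: 2)
  'm' at position 4: consonant
  'b' at position 5: consonant
  'e' at position 6: vowel (running total: 3)
  'f' at position 7: consonant
Total vowels: 3

3


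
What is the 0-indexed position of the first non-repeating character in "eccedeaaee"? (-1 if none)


Input: eccedeaaee
Character frequencies:
  'a': 2
  'c': 2
  'd': 1
  'e': 5
Scanning left to right for freq == 1:
  Position 0 ('e'): freq=5, skip
  Position 1 ('c'): freq=2, skip
  Position 2 ('c'): freq=2, skip
  Position 3 ('e'): freq=5, skip
  Position 4 ('d'): unique! => answer = 4

4


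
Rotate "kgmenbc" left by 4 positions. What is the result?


Input: "kgmenbc", rotate left by 4
First 4 characters: "kgme"
Remaining characters: "nbc"
Concatenate remaining + first: "nbc" + "kgme" = "nbckgme"

nbckgme


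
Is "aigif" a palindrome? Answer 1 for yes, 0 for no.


Input: aigif
Reversed: figia
  Compare pos 0 ('a') with pos 4 ('f'): MISMATCH
  Compare pos 1 ('i') with pos 3 ('i'): match
Result: not a palindrome

0


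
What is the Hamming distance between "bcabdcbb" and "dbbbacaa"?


Comparing "bcabdcbb" and "dbbbacaa" position by position:
  Position 0: 'b' vs 'd' => differ
  Position 1: 'c' vs 'b' => differ
  Position 2: 'a' vs 'b' => differ
  Position 3: 'b' vs 'b' => same
  Position 4: 'd' vs 'a' => differ
  Position 5: 'c' vs 'c' => same
  Position 6: 'b' vs 'a' => differ
  Position 7: 'b' vs 'a' => differ
Total differences (Hamming distance): 6

6


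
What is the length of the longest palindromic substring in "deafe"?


Input: "deafe"
Checking substrings for palindromes:
  No multi-char palindromic substrings found
Longest palindromic substring: "d" with length 1

1


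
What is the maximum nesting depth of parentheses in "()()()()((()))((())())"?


Input: "()()()()((()))((())())"
Tracking depth:
  Position 0 '(': depth becomes 1
  Position 1 ')': depth becomes 0
  Position 2 '(': depth becomes 1
  Position 3 ')': depth becomes 0
  Position 4 '(': depth becomes 1
  Position 5 ')': depth becomes 0
  Position 6 '(': depth becomes 1
  Position 7 ')': depth becomes 0
  Position 8 '(': depth becomes 1
  Position 9 '(': depth becomes 2
  Position 10 '(': depth becomes 3
  Position 11 ')': depth becomes 2
  Position 12 ')': depth becomes 1
  Position 13 ')': depth becomes 0
  Position 14 '(': depth becomes 1
  Position 15 '(': depth becomes 2
  Position 16 '(': depth becomes 3
  Position 17 ')': depth becomes 2
  Position 18 ')': depth becomes 1
  Position 19 '(': depth becomes 2
  Position 20 ')': depth becomes 1
  Position 21 ')': depth becomes 0
Maximum depth reached: 3

3


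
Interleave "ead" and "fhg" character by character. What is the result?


Interleaving "ead" and "fhg":
  Position 0: 'e' from first, 'f' from second => "ef"
  Position 1: 'a' from first, 'h' from second => "ah"
  Position 2: 'd' from first, 'g' from second => "dg"
Result: efahdg

efahdg


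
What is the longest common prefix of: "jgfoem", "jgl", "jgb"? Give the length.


Words: jgfoem, jgl, jgb
  Position 0: all 'j' => match
  Position 1: all 'g' => match
  Position 2: ('f', 'l', 'b') => mismatch, stop
LCP = "jg" (length 2)

2


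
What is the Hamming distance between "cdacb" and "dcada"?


Comparing "cdacb" and "dcada" position by position:
  Position 0: 'c' vs 'd' => differ
  Position 1: 'd' vs 'c' => differ
  Position 2: 'a' vs 'a' => same
  Position 3: 'c' vs 'd' => differ
  Position 4: 'b' vs 'a' => differ
Total differences (Hamming distance): 4

4


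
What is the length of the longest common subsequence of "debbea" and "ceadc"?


LCS of "debbea" and "ceadc"
DP table:
           c    e    a    d    c
      0    0    0    0    0    0
  d   0    0    0    0    1    1
  e   0    0    1    1    1    1
  b   0    0    1    1    1    1
  b   0    0    1    1    1    1
  e   0    0    1    1    1    1
  a   0    0    1    2    2    2
LCS length = dp[6][5] = 2

2


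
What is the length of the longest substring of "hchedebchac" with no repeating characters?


Input: "hchedebchac"
Sliding window (track last position of each char):
  Position 0 ('h'): window [0,0] length 1 -- new best
  Position 1 ('c'): window [0,1] length 2 -- new best
  Position 2 ('h'): repeat (last at 0), move window start to 1
  Position 2 ('h'): window [1,2] length 2
  Position 3 ('e'): window [1,3] length 3 -- new best
  Position 4 ('d'): window [1,4] length 4 -- new best
  Position 5 ('e'): repeat (last at 3), move window start to 4
  Position 5 ('e'): window [4,5] length 2
  Position 6 ('b'): window [4,6] length 3
  Position 7 ('c'): window [4,7] length 4
  Position 8 ('h'): window [4,8] length 5 -- new best
  Position 9 ('a'): window [4,9] length 6 -- new best
  Position 10 ('c'): repeat (last at 7), move window start to 8
  Position 10 ('c'): window [8,10] length 3
Longest substring with no repeats: "debcha" with length 6

6


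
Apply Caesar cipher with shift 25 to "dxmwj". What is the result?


Caesar cipher: shift "dxmwj" by 25
  'd' (pos 3) + 25 = pos 2 = 'c'
  'x' (pos 23) + 25 = pos 22 = 'w'
  'm' (pos 12) + 25 = pos 11 = 'l'
  'w' (pos 22) + 25 = pos 21 = 'v'
  'j' (pos 9) + 25 = pos 8 = 'i'
Result: cwlvi

cwlvi


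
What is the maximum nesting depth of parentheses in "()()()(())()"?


Input: "()()()(())()"
Tracking depth:
  Position 0 '(': depth becomes 1
  Position 1 ')': depth becomes 0
  Position 2 '(': depth becomes 1
  Position 3 ')': depth becomes 0
  Position 4 '(': depth becomes 1
  Position 5 ')': depth becomes 0
  Position 6 '(': depth becomes 1
  Position 7 '(': depth becomes 2
  Position 8 ')': depth becomes 1
  Position 9 ')': depth becomes 0
  Position 10 '(': depth becomes 1
  Position 11 ')': depth becomes 0
Maximum depth reached: 2

2


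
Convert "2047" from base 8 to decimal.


Input: "2047" in base 8
Positional expansion:
  Digit '2' (value 2) x 8^3 = 1024
  Digit '0' (value 0) x 8^2 = 0
  Digit '4' (value 4) x 8^1 = 32
  Digit '7' (value 7) x 8^0 = 7
Sum = 1063

1063


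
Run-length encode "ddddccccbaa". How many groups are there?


Input: ddddccccbaa
Scanning for consecutive runs:
  Group 1: 'd' x 4 (positions 0-3)
  Group 2: 'c' x 4 (positions 4-7)
  Group 3: 'b' x 1 (positions 8-8)
  Group 4: 'a' x 2 (positions 9-10)
Total groups: 4

4


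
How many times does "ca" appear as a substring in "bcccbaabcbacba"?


Searching for "ca" in "bcccbaabcbacba"
Scanning each position:
  Position 0: "bc" => no
  Position 1: "cc" => no
  Position 2: "cc" => no
  Position 3: "cb" => no
  Position 4: "ba" => no
  Position 5: "aa" => no
  Position 6: "ab" => no
  Position 7: "bc" => no
  Position 8: "cb" => no
  Position 9: "ba" => no
  Position 10: "ac" => no
  Position 11: "cb" => no
  Position 12: "ba" => no
Total occurrences: 0

0


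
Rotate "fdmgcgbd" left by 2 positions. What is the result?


Input: "fdmgcgbd", rotate left by 2
First 2 characters: "fd"
Remaining characters: "mgcgbd"
Concatenate remaining + first: "mgcgbd" + "fd" = "mgcgbdfd"

mgcgbdfd


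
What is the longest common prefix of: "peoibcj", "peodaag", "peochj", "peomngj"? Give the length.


Words: peoibcj, peodaag, peochj, peomngj
  Position 0: all 'p' => match
  Position 1: all 'e' => match
  Position 2: all 'o' => match
  Position 3: ('i', 'd', 'c', 'm') => mismatch, stop
LCP = "peo" (length 3)

3


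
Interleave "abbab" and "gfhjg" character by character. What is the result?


Interleaving "abbab" and "gfhjg":
  Position 0: 'a' from first, 'g' from second => "ag"
  Position 1: 'b' from first, 'f' from second => "bf"
  Position 2: 'b' from first, 'h' from second => "bh"
  Position 3: 'a' from first, 'j' from second => "aj"
  Position 4: 'b' from first, 'g' from second => "bg"
Result: agbfbhajbg

agbfbhajbg


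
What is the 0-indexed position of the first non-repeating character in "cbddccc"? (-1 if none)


Input: cbddccc
Character frequencies:
  'b': 1
  'c': 4
  'd': 2
Scanning left to right for freq == 1:
  Position 0 ('c'): freq=4, skip
  Position 1 ('b'): unique! => answer = 1

1


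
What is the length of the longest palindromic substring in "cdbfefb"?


Input: "cdbfefb"
Checking substrings for palindromes:
  [2:7] "bfefb" (len 5) => palindrome
  [3:6] "fef" (len 3) => palindrome
Longest palindromic substring: "bfefb" with length 5

5


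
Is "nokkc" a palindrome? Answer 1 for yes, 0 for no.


Input: nokkc
Reversed: ckkon
  Compare pos 0 ('n') with pos 4 ('c'): MISMATCH
  Compare pos 1 ('o') with pos 3 ('k'): MISMATCH
Result: not a palindrome

0


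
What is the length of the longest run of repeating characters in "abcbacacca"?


Input: "abcbacacca"
Scanning for longest run:
  Position 1 ('b'): new char, reset run to 1
  Position 2 ('c'): new char, reset run to 1
  Position 3 ('b'): new char, reset run to 1
  Position 4 ('a'): new char, reset run to 1
  Position 5 ('c'): new char, reset run to 1
  Position 6 ('a'): new char, reset run to 1
  Position 7 ('c'): new char, reset run to 1
  Position 8 ('c'): continues run of 'c', length=2
  Position 9 ('a'): new char, reset run to 1
Longest run: 'c' with length 2

2


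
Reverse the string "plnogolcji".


Input: plnogolcji
Reading characters right to left:
  Position 9: 'i'
  Position 8: 'j'
  Position 7: 'c'
  Position 6: 'l'
  Position 5: 'o'
  Position 4: 'g'
  Position 3: 'o'
  Position 2: 'n'
  Position 1: 'l'
  Position 0: 'p'
Reversed: ijclogonlp

ijclogonlp


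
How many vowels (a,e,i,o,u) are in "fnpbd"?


Input: fnpbd
Checking each character:
  'f' at position 0: consonant
  'n' at position 1: consonant
  'p' at position 2: consonant
  'b' at position 3: consonant
  'd' at position 4: consonant
Total vowels: 0

0


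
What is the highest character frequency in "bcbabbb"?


Input: bcbabbb
Character counts:
  'a': 1
  'b': 5
  'c': 1
Maximum frequency: 5

5


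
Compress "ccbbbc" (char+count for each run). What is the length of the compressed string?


Input: ccbbbc
Runs:
  'c' x 2 => "c2"
  'b' x 3 => "b3"
  'c' x 1 => "c1"
Compressed: "c2b3c1"
Compressed length: 6

6


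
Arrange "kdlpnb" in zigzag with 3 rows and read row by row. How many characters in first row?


Zigzag "kdlpnb" into 3 rows:
Placing characters:
  'k' => row 0
  'd' => row 1
  'l' => row 2
  'p' => row 1
  'n' => row 0
  'b' => row 1
Rows:
  Row 0: "kn"
  Row 1: "dpb"
  Row 2: "l"
First row length: 2

2


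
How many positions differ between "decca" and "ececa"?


Comparing "decca" and "ececa" position by position:
  Position 0: 'd' vs 'e' => DIFFER
  Position 1: 'e' vs 'c' => DIFFER
  Position 2: 'c' vs 'e' => DIFFER
  Position 3: 'c' vs 'c' => same
  Position 4: 'a' vs 'a' => same
Positions that differ: 3

3


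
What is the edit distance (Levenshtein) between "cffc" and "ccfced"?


Computing edit distance: "cffc" -> "ccfced"
DP table:
           c    c    f    c    e    d
      0    1    2    3    4    5    6
  c   1    0    1    2    3    4    5
  f   2    1    1    1    2    3    4
  f   3    2    2    1    2    3    4
  c   4    3    2    2    1    2    3
Edit distance = dp[4][6] = 3

3


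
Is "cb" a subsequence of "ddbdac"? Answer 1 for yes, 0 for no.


Check if "cb" is a subsequence of "ddbdac"
Greedy scan:
  Position 0 ('d'): no match needed
  Position 1 ('d'): no match needed
  Position 2 ('b'): no match needed
  Position 3 ('d'): no match needed
  Position 4 ('a'): no match needed
  Position 5 ('c'): matches sub[0] = 'c'
Only matched 1/2 characters => not a subsequence

0


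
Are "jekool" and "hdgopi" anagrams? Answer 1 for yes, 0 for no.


Strings: "jekool", "hdgopi"
Sorted first:  ejkloo
Sorted second: dghiop
Differ at position 0: 'e' vs 'd' => not anagrams

0


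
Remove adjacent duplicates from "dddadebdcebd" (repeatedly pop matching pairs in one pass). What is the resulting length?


Input: dddadebdcebd
Stack-based adjacent duplicate removal:
  Read 'd': push. Stack: d
  Read 'd': matches stack top 'd' => pop. Stack: (empty)
  Read 'd': push. Stack: d
  Read 'a': push. Stack: da
  Read 'd': push. Stack: dad
  Read 'e': push. Stack: dade
  Read 'b': push. Stack: dadeb
  Read 'd': push. Stack: dadebd
  Read 'c': push. Stack: dadebdc
  Read 'e': push. Stack: dadebdce
  Read 'b': push. Stack: dadebdceb
  Read 'd': push. Stack: dadebdcebd
Final stack: "dadebdcebd" (length 10)

10


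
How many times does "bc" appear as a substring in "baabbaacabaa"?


Searching for "bc" in "baabbaacabaa"
Scanning each position:
  Position 0: "ba" => no
  Position 1: "aa" => no
  Position 2: "ab" => no
  Position 3: "bb" => no
  Position 4: "ba" => no
  Position 5: "aa" => no
  Position 6: "ac" => no
  Position 7: "ca" => no
  Position 8: "ab" => no
  Position 9: "ba" => no
  Position 10: "aa" => no
Total occurrences: 0

0


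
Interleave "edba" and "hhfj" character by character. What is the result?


Interleaving "edba" and "hhfj":
  Position 0: 'e' from first, 'h' from second => "eh"
  Position 1: 'd' from first, 'h' from second => "dh"
  Position 2: 'b' from first, 'f' from second => "bf"
  Position 3: 'a' from first, 'j' from second => "aj"
Result: ehdhbfaj

ehdhbfaj


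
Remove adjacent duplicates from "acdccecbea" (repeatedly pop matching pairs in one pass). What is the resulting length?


Input: acdccecbea
Stack-based adjacent duplicate removal:
  Read 'a': push. Stack: a
  Read 'c': push. Stack: ac
  Read 'd': push. Stack: acd
  Read 'c': push. Stack: acdc
  Read 'c': matches stack top 'c' => pop. Stack: acd
  Read 'e': push. Stack: acde
  Read 'c': push. Stack: acdec
  Read 'b': push. Stack: acdecb
  Read 'e': push. Stack: acdecbe
  Read 'a': push. Stack: acdecbea
Final stack: "acdecbea" (length 8)

8
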